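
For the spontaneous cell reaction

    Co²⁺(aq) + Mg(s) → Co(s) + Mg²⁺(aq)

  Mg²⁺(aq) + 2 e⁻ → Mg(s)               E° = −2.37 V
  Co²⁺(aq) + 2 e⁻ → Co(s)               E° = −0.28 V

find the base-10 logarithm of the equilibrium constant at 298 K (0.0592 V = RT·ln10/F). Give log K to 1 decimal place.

log K = 70.6

The Co²⁺/Co couple is reduced (cathode); E°cell = −0.28 − (−2.37) = +2.09 V with n = 2.
At equilibrium E = 0, so log K = nE°cell / 0.0592 = (2)(+2.09) / 0.0592 = 70.6.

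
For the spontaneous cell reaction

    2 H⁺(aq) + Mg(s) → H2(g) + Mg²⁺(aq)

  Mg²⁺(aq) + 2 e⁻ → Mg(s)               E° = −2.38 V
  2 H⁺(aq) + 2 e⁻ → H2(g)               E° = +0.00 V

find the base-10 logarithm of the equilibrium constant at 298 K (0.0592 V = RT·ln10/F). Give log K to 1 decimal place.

The 2H⁺/H₂ couple is reduced (cathode); E°cell = +0.00 − (−2.38) = +2.38 V with n = 2.
At equilibrium E = 0, so log K = nE°cell / 0.0592 = (2)(+2.38) / 0.0592 = 80.4.

log K = 80.4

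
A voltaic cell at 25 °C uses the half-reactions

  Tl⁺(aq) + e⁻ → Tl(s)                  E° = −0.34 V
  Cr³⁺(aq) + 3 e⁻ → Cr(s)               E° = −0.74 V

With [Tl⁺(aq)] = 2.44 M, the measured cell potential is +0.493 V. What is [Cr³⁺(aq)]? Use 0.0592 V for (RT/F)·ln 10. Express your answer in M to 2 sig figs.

Tl⁺/Tl is the cathode (higher E°); E°cell = −0.34 − (−0.74) = +0.40 V with n = 3.
Rearranging E = E° − (0.0592/n)·log Q gives log Q = 3(+0.40 − (+0.493))/0.0592 = −4.713.
Balancing electrons gives 3 Tl⁺(aq) + Cr(s) → 3 Tl(s) + Cr³⁺(aq); thus Q = [Cr³⁺(aq)] / [Tl⁺(aq)]^3.
Solving for the unknown gives log [Cr³⁺(aq)] = −3.551, so [Cr³⁺(aq)] ≈ 0.00028 M.

0.00028 M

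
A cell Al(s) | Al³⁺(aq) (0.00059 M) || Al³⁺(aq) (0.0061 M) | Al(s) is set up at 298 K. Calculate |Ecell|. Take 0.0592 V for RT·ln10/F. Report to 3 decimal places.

For a concentration cell E°cell = 0, since both electrodes use the same couple.
The compartment with the higher Al³⁺(aq) concentration (0.0061 M) acts as the cathode; ions are reduced there and produced at the dilute (0.00059 M) anode.
With n = 3, Ecell = −(0.0592/3)·log([dilute]/[conc]) = −(0.0592/3)·log(0.00059/0.0061) = +0.020 V.

0.020 V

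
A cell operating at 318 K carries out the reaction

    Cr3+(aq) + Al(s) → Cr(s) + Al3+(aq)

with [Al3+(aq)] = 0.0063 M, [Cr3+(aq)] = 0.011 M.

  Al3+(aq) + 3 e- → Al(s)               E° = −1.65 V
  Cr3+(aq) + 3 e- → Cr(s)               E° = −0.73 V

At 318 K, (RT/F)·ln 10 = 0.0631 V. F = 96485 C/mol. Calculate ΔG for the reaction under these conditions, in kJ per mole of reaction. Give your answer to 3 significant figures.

−268 kJ/mol

E°cell = −0.73 − (−1.65) = +0.92 V; the balanced reaction transfers n = 3 electrons.
Here Q = [Al3+(aq)] / [Cr3+(aq)] = 0.573 (log Q = −0.242), giving E = +0.92 − (0.0631/3)·(−0.242) = +0.9251 V.
ΔG = −nFE = −(3)(96485)(+0.9251) J/mol = −268 kJ/mol.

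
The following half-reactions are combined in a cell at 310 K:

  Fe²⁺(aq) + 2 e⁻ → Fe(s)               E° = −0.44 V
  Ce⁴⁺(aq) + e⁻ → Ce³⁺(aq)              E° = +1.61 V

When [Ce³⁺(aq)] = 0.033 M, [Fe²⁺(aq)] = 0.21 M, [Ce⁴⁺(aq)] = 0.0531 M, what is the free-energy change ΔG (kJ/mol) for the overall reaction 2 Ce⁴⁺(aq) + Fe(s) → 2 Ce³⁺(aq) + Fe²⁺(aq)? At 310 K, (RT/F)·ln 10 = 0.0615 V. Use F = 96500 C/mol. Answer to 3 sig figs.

−402 kJ/mol

E°cell = +1.61 − (−0.44) = +2.05 V; the balanced reaction transfers n = 2 electrons.
The reaction quotient is ([Ce³⁺(aq)]^2·[Fe²⁺(aq)]) / [Ce⁴⁺(aq)]^2 = 0.0811; by Nernst, E = +2.05 − (0.0615/2)(−1.091) = +2.0835 V.
ΔG = −nFE = −(2)(96500)(+2.0835) J/mol = −402 kJ/mol.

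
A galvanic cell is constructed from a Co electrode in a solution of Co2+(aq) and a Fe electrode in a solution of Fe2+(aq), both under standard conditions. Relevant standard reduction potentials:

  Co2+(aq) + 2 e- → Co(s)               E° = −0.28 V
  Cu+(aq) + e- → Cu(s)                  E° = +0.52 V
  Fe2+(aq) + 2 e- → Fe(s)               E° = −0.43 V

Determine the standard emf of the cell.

+0.15 V

The Co²⁺/Co couple has the higher E°, so Co ion is reduced (cathode) and Fe is oxidized (anode).
E°cell = E°(cathode) − E°(anode) = −0.28 − (−0.43) = +0.15 V.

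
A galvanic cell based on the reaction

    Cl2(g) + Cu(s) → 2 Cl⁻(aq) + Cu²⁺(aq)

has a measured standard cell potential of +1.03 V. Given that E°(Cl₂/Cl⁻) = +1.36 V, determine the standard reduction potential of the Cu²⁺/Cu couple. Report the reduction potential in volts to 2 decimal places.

+0.33 V

In the reaction as written the Cl₂/Cl⁻ couple is reduced (cathode) and Cu²⁺/Cu is oxidized (anode), so E°cell = E°(Cl₂/Cl⁻) − E°(Cu²⁺/Cu).
E°(Cu²⁺/Cu) = E°(cathode) − E°cell = +1.36 − (+1.03) = +0.33 V.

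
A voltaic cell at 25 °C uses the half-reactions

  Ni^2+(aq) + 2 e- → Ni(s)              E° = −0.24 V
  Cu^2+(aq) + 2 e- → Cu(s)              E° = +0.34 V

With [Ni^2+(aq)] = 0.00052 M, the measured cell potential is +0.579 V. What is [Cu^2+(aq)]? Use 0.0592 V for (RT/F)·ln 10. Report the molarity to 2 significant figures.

The Cu²⁺/Cu couple has the larger reduction potential, so it is the cathode: E°cell = +0.34 − (−0.24) = +0.58 V and n = 2.
From the Nernst equation, log Q = n(E° − E)/0.0592 = 2·(+0.58 − (+0.579))/0.0592 = 0.034.
For Cu^2+(aq) + Ni(s) → Cu(s) + Ni^2+(aq), the reaction quotient is Q = [Ni^2+(aq)] / [Cu^2+(aq)].
Isolating [Cu^2+(aq)] in Q = 10^{0.034} yields log [Cu^2+(aq)] = −3.318, i.e. 0.00048 M.

0.00048 M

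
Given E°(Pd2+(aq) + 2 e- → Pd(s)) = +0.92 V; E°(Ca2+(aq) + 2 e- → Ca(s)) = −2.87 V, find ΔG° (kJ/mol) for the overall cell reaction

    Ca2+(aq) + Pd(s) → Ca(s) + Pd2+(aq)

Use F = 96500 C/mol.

In the reaction as written Ca2+(aq) is reduced, so the Ca²⁺/Ca couple is the cathode and Pd²⁺/Pd is the anode.
E°cell = −2.87 − (+0.92) = −3.79 V; balancing electrons gives n = 2.
ΔG° = −nFE°cell = −(2)(96500)(−3.79) J/mol = +731 kJ/mol.

+731 kJ/mol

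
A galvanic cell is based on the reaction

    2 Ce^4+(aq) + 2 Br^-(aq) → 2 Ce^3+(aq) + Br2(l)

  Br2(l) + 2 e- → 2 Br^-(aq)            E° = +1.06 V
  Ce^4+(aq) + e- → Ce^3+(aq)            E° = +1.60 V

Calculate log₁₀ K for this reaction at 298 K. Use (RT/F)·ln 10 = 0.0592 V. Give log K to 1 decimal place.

The Ce⁴⁺/Ce³⁺ couple is reduced (cathode); E°cell = +1.60 − (+1.06) = +0.54 V with n = 2.
At equilibrium E = 0, so log K = nE°cell / 0.0592 = (2)(+0.54) / 0.0592 = 18.2.

log K = 18.2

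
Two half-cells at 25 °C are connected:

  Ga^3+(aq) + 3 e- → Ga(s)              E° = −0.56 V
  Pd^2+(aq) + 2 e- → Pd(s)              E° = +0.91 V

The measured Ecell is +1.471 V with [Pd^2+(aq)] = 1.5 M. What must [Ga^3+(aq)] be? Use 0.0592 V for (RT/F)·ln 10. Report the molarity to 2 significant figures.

1.6 M

Pd²⁺/Pd is the cathode (higher E°); E°cell = +0.91 − (−0.56) = +1.47 V with n = 6.
Rearranging E = E° − (0.0592/n)·log Q gives log Q = 6(+1.47 − (+1.471))/0.0592 = −0.101.
For 3 Pd^2+(aq) + 2 Ga(s) → 3 Pd(s) + 2 Ga^3+(aq), the reaction quotient is Q = [Ga^3+(aq)]^2 / [Pd^2+(aq)]^3.
Substituting the known concentrations and solving, log [Ga^3+(aq)] = 0.214 and [Ga^3+(aq)] = 1.6 M.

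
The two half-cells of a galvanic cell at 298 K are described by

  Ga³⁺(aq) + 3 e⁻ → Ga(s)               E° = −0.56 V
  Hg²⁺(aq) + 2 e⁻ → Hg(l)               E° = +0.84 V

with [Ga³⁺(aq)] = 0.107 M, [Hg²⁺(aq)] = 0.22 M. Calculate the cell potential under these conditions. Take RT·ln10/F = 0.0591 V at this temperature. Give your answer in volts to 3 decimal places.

+1.400 V

Hg²⁺/Hg is reduced (cathode, E° = +0.84 V) and Ga³⁺/Ga is oxidized (anode).
The standard potential is +0.84 − (−0.56) = +1.40 V and the balanced reaction transfers n = 6 electrons.
Balancing gives 3 Hg²⁺(aq) + 2 Ga(s) → 3 Hg(l) + 2 Ga³⁺(aq); hence Q = [Ga³⁺(aq)]^2 / [Hg²⁺(aq)]^3 = 1.08 (log Q = 0.031).
Applying E = E° − (RT ln10/nF)·log Q gives +1.40 − (0.0591/6)(0.031) = +1.400 V.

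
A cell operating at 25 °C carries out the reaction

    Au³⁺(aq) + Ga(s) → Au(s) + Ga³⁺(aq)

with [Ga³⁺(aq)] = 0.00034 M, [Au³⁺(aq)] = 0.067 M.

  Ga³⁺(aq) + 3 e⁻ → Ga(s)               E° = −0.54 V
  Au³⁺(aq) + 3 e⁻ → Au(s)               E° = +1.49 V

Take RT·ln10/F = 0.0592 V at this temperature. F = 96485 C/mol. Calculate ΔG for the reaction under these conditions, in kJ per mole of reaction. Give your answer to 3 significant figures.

With Au³⁺/Au reduced at the cathode, E°cell = +1.49 − (−0.54) = +2.03 V and n = 3.
The reaction quotient is [Ga³⁺(aq)] / [Au³⁺(aq)] = 0.00507; by Nernst, E = +2.03 − (0.0592/3)(−2.295) = +2.0753 V.
ΔG = −nFE = −(3)(96485)(+2.0753) J/mol = −601 kJ/mol.

−601 kJ/mol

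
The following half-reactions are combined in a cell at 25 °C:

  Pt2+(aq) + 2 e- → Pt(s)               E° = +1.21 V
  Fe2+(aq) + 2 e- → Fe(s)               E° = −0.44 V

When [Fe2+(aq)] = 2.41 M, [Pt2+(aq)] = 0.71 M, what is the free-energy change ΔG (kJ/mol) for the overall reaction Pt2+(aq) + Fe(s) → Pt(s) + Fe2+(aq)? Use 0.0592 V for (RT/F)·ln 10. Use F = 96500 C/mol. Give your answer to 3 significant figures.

With Pt²⁺/Pt reduced at the cathode, E°cell = +1.21 − (−0.44) = +1.65 V and n = 2.
Q = [Fe2+(aq)] / [Pt2+(aq)] = 3.39, so log Q = 0.531 and E = +1.65 − (0.0592/2)(0.531) = +1.6343 V.
Then ΔG = −nFE = −2 × 96500 × +1.6343 J/mol = −315 kJ/mol.

−315 kJ/mol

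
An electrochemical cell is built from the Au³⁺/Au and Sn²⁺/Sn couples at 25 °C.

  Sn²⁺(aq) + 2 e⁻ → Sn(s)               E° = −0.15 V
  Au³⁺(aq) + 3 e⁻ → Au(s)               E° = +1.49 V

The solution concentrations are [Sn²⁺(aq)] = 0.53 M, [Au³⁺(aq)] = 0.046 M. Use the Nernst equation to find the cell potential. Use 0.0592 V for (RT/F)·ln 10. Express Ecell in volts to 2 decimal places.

+1.62 V

Since E°(Au³⁺/Au) > E°(Sn²⁺/Sn), Au³⁺/Au serves as the cathode.
E°cell = +1.49 − (−0.15) = +1.64 V, with n = 6 electrons transferred.
For the overall reaction 2 Au³⁺(aq) + 3 Sn(s) → 2 Au(s) + 3 Sn²⁺(aq), Q = [Sn²⁺(aq)]^3 / [Au³⁺(aq)]^2 = 70.4, giving log Q = 1.847.
E = E° − (0.0592/n)·log Q = +1.64 − (0.0592/6)(1.847) = +1.62 V.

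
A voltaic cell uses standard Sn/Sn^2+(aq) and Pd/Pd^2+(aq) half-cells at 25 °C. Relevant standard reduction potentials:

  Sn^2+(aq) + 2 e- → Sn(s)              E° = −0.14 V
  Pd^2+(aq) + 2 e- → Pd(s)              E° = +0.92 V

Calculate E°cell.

+1.06 V

The Pd²⁺/Pd couple has the higher E°, so Pd ion is reduced (cathode) and Sn is oxidized (anode).
E°cell = E°(cathode) − E°(anode) = +0.92 − (−0.14) = +1.06 V.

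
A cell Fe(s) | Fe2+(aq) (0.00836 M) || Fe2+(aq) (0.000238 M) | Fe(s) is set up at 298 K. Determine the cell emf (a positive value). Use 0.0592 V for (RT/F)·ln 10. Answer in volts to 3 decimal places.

For a concentration cell E°cell = 0, since both electrodes use the same couple.
The compartment with the higher Fe2+(aq) concentration (0.00836 M) acts as the cathode; ions are reduced there and produced at the dilute (0.000238 M) anode.
With n = 2, Ecell = −(0.0592/2)·log([dilute]/[conc]) = −(0.0592/2)·log(0.000238/0.00836) = +0.046 V.

0.046 V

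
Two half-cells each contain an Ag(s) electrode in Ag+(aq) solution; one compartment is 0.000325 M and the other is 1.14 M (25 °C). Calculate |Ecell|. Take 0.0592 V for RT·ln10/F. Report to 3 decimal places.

0.210 V

For a concentration cell E°cell = 0, since both electrodes use the same couple.
The compartment with the higher Ag+(aq) concentration (1.14 M) acts as the cathode; ions are reduced there and produced at the dilute (0.000325 M) anode.
With n = 1, Ecell = −(0.0592/1)·log([dilute]/[conc]) = −(0.0592/1)·log(0.000325/1.14) = +0.210 V.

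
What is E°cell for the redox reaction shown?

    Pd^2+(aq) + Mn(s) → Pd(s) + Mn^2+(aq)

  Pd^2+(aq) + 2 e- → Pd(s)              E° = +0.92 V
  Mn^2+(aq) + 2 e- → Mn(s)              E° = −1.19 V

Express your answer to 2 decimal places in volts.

+2.11 V

Pd^2+(aq) gains electrons, so the Pd²⁺/Pd couple is the cathode; the Mn²⁺/Mn couple is the anode.
E°cell = E°(cathode) − E°(anode) = +0.92 − (−1.19) = +2.11 V.
The positive value indicates the reaction is spontaneous as written.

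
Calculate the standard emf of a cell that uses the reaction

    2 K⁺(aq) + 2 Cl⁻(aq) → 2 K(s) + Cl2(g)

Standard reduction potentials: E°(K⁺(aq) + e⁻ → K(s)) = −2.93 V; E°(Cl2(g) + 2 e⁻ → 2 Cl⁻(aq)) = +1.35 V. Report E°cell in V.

−4.28 V

K⁺(aq) gains electrons, so the K⁺/K couple is the cathode; the Cl₂/Cl⁻ couple is the anode.
E°cell = E°(cathode) − E°(anode) = −2.93 − (+1.35) = −4.28 V.
The negative E°cell means the reaction is non-spontaneous in the direction written.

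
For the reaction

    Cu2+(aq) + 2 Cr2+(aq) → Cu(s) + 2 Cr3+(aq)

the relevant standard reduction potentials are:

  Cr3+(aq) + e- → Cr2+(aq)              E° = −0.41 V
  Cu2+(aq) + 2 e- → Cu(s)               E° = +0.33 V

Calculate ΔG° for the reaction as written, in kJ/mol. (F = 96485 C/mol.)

In the reaction as written Cu2+(aq) is reduced, so the Cu²⁺/Cu couple is the cathode and Cr³⁺/Cr²⁺ is the anode.
E°cell = +0.33 − (−0.41) = +0.74 V; balancing electrons gives n = 2.
ΔG° = −nFE°cell = −(2)(96485)(+0.74) J/mol = −143 kJ/mol.

−143 kJ/mol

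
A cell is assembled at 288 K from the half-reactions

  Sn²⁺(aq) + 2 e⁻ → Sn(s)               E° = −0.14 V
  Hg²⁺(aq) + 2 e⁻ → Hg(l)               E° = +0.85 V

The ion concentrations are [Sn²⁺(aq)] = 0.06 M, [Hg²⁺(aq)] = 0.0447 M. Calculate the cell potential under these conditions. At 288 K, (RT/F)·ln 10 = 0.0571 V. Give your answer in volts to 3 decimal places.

The Hg²⁺/Hg couple has the more positive E°, so it is the cathode; Sn²⁺/Sn is the anode.
E°cell = E°cat − E°an = +0.85 − (−0.14) = +0.99 V; n = 2.
The balanced reaction is Hg²⁺(aq) + Sn(s) → Hg(l) + Sn²⁺(aq), so Q = [Sn²⁺(aq)] / [Hg²⁺(aq)] = 1.34 and log Q = 0.128.
Applying E = E° − (RT ln10/nF)·log Q gives +0.99 − (0.0571/2)(0.128) = +0.986 V.

+0.986 V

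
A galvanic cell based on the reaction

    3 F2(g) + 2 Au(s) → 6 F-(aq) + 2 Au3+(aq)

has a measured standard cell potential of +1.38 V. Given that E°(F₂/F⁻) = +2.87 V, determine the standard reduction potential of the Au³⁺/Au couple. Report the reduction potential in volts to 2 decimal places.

In the reaction as written the F₂/F⁻ couple is reduced (cathode) and Au³⁺/Au is oxidized (anode), so E°cell = E°(F₂/F⁻) − E°(Au³⁺/Au).
E°(Au³⁺/Au) = E°(cathode) − E°cell = +2.87 − (+1.38) = +1.49 V.

+1.49 V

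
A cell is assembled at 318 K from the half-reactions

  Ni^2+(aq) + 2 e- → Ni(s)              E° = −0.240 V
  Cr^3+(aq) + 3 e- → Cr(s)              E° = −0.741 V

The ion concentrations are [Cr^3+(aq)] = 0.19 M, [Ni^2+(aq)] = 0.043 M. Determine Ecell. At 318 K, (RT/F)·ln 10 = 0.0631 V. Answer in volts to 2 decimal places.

The Ni²⁺/Ni couple has the more positive E°, so it is the cathode; Cr³⁺/Cr is the anode.
E°cell = E°cat − E°an = −0.240 − (−0.741) = +0.501 V; n = 6.
For the overall reaction 3 Ni^2+(aq) + 2 Cr(s) → 3 Ni(s) + 2 Cr^3+(aq), Q = [Cr^3+(aq)]^2 / [Ni^2+(aq)]^3 = 454, giving log Q = 2.657.
By the Nernst equation, E = +0.501 − (0.0631/6)·(2.657) = +0.47 V.

+0.47 V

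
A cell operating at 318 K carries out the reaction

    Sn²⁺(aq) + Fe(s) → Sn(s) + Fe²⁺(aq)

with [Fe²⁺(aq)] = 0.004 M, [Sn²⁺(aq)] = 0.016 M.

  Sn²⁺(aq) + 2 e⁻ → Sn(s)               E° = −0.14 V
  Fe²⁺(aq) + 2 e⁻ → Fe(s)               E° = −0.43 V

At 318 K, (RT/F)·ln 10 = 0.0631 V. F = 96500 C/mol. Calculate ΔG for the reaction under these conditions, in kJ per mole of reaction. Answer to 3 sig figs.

−59.6 kJ/mol

With Sn²⁺/Sn reduced at the cathode, E°cell = −0.14 − (−0.43) = +0.29 V and n = 2.
Here Q = [Fe²⁺(aq)] / [Sn²⁺(aq)] = 0.25 (log Q = −0.602), giving E = +0.29 − (0.0631/2)·(−0.602) = +0.3090 V.
Finally ΔG = −nFE = −(2)(96500 C/mol)(+0.3090 V) = −59.6 kJ/mol.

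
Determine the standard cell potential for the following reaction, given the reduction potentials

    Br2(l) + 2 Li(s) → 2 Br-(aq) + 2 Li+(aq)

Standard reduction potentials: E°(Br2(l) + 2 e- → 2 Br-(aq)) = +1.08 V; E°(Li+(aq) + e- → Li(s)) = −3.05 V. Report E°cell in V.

Br2(l) gains electrons, so the Br₂/Br⁻ couple is the cathode; the Li⁺/Li couple is the anode.
E°cell = E°(cathode) − E°(anode) = +1.08 − (−3.05) = +4.13 V.
The positive value indicates the reaction is spontaneous as written.

+4.13 V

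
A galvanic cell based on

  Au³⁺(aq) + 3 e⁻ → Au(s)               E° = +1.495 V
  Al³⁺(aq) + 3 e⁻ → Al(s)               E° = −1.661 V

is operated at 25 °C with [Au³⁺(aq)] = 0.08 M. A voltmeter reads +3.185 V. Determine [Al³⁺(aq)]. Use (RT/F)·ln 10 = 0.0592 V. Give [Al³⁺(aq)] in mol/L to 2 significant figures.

With Au³⁺/Au at the cathode and Al³⁺/Al at the anode, E°cell = +1.495 − (−1.661) = +3.156 V (n = 3).
Since E = E° − (0.0592/n)·log Q, log Q = n(E° − E)/0.0592 = −1.470.
For Au³⁺(aq) + Al(s) → Au(s) + Al³⁺(aq), the reaction quotient is Q = [Al³⁺(aq)] / [Au³⁺(aq)].
Substituting the known concentrations and solving, log [Al³⁺(aq)] = −2.567 and [Al³⁺(aq)] = 0.0027 M.

0.0027 M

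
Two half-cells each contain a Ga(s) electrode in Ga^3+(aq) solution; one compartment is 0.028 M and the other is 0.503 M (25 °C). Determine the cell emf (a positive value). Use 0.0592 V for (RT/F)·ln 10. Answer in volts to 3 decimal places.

For a concentration cell E°cell = 0, since both electrodes use the same couple.
The compartment with the higher Ga^3+(aq) concentration (0.503 M) acts as the cathode; ions are reduced there and produced at the dilute (0.028 M) anode.
With n = 3, Ecell = −(0.0592/3)·log([dilute]/[conc]) = −(0.0592/3)·log(0.028/0.503) = +0.025 V.

0.025 V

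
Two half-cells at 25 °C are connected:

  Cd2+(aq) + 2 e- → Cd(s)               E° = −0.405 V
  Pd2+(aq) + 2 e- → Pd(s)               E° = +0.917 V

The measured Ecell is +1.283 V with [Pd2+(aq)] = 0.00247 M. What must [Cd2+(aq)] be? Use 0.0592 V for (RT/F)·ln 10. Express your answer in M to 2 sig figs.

The Pd²⁺/Pd couple has the larger reduction potential, so it is the cathode: E°cell = +0.917 − (−0.405) = +1.322 V and n = 2.
Rearranging E = E° − (0.0592/n)·log Q gives log Q = 2(+1.322 − (+1.283))/0.0592 = 1.318.
For Pd2+(aq) + Cd(s) → Pd(s) + Cd2+(aq), the reaction quotient is Q = [Cd2+(aq)] / [Pd2+(aq)].
Isolating [Cd2+(aq)] in Q = 10^{1.318} yields log [Cd2+(aq)] = −1.289, i.e. 0.051 M.

0.051 M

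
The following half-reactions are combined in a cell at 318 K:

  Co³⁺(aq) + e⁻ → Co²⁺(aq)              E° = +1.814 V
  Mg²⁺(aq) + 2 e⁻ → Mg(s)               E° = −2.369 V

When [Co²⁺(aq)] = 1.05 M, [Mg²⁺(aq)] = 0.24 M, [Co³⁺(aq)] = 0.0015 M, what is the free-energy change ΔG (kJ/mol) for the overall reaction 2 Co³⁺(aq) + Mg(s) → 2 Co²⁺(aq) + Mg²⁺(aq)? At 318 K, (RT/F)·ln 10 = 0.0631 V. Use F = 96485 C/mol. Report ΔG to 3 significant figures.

E°cell = +1.814 − (−2.369) = +4.183 V; the balanced reaction transfers n = 2 electrons.
Q = ([Co²⁺(aq)]^2·[Mg²⁺(aq)]) / [Co³⁺(aq)]^2 = 1.18×10^5, so log Q = 5.070 and E = +4.183 − (0.0631/2)(5.070) = +4.0230 V.
Finally ΔG = −nFE = −(2)(96485 C/mol)(+4.0230 V) = −776 kJ/mol.

−776 kJ/mol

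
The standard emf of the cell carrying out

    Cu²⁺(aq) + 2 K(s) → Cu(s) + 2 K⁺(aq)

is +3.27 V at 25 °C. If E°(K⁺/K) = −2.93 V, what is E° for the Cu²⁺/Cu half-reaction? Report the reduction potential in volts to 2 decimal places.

In the reaction as written the Cu²⁺/Cu couple is reduced (cathode) and K⁺/K is oxidized (anode), so E°cell = E°(Cu²⁺/Cu) − E°(K⁺/K).
E°(Cu²⁺/Cu) = E°cell + E°(anode) = +3.27 + (−2.93) = +0.34 V.

+0.34 V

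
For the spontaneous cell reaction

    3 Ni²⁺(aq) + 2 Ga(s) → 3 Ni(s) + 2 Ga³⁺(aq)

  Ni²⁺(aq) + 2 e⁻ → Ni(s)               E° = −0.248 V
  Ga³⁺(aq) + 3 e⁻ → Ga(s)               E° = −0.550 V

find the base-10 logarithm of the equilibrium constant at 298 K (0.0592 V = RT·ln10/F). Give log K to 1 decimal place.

The Ni²⁺/Ni couple is reduced (cathode); E°cell = −0.248 − (−0.550) = +0.302 V with n = 6.
At equilibrium E = 0, so log K = nE°cell / 0.0592 = (6)(+0.302) / 0.0592 = 30.6.

log K = 30.6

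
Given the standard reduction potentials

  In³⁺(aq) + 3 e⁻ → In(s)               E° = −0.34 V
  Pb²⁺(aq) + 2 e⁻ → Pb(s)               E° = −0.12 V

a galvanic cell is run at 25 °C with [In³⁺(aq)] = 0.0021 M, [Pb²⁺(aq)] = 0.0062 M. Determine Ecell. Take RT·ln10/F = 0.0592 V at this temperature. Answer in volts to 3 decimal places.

+0.207 V

Pb²⁺/Pb is reduced (cathode, E° = −0.12 V) and In³⁺/In is oxidized (anode).
The standard potential is −0.12 − (−0.34) = +0.22 V and the balanced reaction transfers n = 6 electrons.
For the overall reaction 3 Pb²⁺(aq) + 2 In(s) → 3 Pb(s) + 2 In³⁺(aq), Q = [In³⁺(aq)]^2 / [Pb²⁺(aq)]^3 = 18.5, giving log Q = 1.267.
Applying E = E° − (RT ln10/nF)·log Q gives +0.22 − (0.0592/6)(1.267) = +0.207 V.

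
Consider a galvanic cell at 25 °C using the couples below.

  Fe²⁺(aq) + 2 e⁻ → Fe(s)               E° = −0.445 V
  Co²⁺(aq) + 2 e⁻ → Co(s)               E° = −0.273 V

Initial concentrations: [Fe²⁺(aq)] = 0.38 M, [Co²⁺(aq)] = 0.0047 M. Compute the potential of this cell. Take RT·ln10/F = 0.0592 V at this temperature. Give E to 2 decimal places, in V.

The Co²⁺/Co couple has the more positive E°, so it is the cathode; Fe²⁺/Fe is the anode.
The standard potential is −0.273 − (−0.445) = +0.172 V and the balanced reaction transfers n = 2 electrons.
The balanced reaction is Co²⁺(aq) + Fe(s) → Co(s) + Fe²⁺(aq), so Q = [Fe²⁺(aq)] / [Co²⁺(aq)] = 80.9 and log Q = 1.908.
By the Nernst equation, E = +0.172 − (0.0592/2)·(1.908) = +0.12 V.

+0.12 V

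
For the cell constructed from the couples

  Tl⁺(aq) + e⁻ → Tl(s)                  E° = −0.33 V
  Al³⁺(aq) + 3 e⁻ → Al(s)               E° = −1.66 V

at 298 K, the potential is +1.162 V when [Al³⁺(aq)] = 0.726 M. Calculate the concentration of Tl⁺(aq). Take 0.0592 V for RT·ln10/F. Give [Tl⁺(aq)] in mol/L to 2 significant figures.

0.0013 M

Tl⁺/Tl is the cathode (higher E°); E°cell = −0.33 − (−1.66) = +1.33 V with n = 3.
From the Nernst equation, log Q = n(E° − E)/0.0592 = 3·(+1.33 − (+1.162))/0.0592 = 8.514.
Balancing electrons gives 3 Tl⁺(aq) + Al(s) → 3 Tl(s) + Al³⁺(aq); thus Q = [Al³⁺(aq)] / [Tl⁺(aq)]^3.
Solving for the unknown gives log [Tl⁺(aq)] = −2.884, so [Tl⁺(aq)] ≈ 0.0013 M.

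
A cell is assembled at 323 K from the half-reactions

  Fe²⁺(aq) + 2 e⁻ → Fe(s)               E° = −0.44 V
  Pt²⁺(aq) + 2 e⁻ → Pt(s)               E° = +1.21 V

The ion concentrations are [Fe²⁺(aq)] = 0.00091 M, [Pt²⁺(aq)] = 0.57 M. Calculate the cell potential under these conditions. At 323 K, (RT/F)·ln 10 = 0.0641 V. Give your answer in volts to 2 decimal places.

Since E°(Pt²⁺/Pt) > E°(Fe²⁺/Fe), Pt²⁺/Pt serves as the cathode.
E°cell = +1.21 − (−0.44) = +1.65 V, with n = 2 electrons transferred.
Balancing gives Pt²⁺(aq) + Fe(s) → Pt(s) + Fe²⁺(aq); hence Q = [Fe²⁺(aq)] / [Pt²⁺(aq)] = 0.0016 (log Q = −2.797).
By the Nernst equation, E = +1.65 − (0.0641/2)·(−2.797) = +1.74 V.

+1.74 V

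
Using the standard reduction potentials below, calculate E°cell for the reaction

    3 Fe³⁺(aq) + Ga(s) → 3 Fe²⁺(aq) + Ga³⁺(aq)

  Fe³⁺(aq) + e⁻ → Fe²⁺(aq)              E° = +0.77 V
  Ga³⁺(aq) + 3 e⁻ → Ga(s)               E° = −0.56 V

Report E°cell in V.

+1.33 V

In the reaction as written, Fe³⁺(aq) is reduced (cathode) and Ga³⁺(aq) is produced by oxidation at the anode.
E°cell = E°(cathode) − E°(anode) = +0.77 − (−0.56) = +1.33 V.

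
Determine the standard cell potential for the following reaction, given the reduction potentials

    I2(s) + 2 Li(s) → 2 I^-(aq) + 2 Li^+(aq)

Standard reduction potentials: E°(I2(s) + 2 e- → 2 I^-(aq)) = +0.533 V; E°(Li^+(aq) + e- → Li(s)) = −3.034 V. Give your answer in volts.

+3.567 V

In the reaction as written, I2(s) is reduced (cathode) and Li^+(aq) is produced by oxidation at the anode.
E°cell = E°(cathode) − E°(anode) = +0.533 − (−3.034) = +3.567 V.
The positive value indicates the reaction is spontaneous as written.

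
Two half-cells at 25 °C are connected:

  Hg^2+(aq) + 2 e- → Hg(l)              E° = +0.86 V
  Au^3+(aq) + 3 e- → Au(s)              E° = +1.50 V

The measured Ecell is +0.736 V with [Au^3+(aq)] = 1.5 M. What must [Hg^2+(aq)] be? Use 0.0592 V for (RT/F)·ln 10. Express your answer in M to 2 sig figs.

0.00075 M

With Au³⁺/Au at the cathode and Hg²⁺/Hg at the anode, E°cell = +1.50 − (+0.86) = +0.64 V (n = 6).
From the Nernst equation, log Q = n(E° − E)/0.0592 = 6·(+0.64 − (+0.736))/0.0592 = −9.730.
The balanced reaction is 2 Au^3+(aq) + 3 Hg(l) → 2 Au(s) + 3 Hg^2+(aq), so Q = [Hg^2+(aq)]^3 / [Au^3+(aq)]^2.
Substituting the known concentrations and solving, log [Hg^2+(aq)] = −3.126 and [Hg^2+(aq)] = 0.00075 M.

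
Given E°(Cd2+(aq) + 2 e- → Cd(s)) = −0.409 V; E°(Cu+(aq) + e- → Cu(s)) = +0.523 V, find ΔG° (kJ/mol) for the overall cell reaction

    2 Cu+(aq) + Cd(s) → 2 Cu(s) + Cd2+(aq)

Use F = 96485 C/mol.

−180 kJ/mol

In the reaction as written Cu+(aq) is reduced, so the Cu⁺/Cu couple is the cathode and Cd²⁺/Cd is the anode.
E°cell = +0.523 − (−0.409) = +0.932 V; balancing electrons gives n = 2.
ΔG° = −nFE°cell = −(2)(96485)(+0.932) J/mol = −180 kJ/mol.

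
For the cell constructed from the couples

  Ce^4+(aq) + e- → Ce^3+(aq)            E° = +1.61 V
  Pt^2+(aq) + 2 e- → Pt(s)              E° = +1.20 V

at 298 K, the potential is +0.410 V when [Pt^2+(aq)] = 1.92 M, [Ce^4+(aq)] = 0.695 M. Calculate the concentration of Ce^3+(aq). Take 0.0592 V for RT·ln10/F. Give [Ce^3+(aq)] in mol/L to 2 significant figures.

With Ce⁴⁺/Ce³⁺ at the cathode and Pt²⁺/Pt at the anode, E°cell = +1.61 − (+1.20) = +0.41 V (n = 2).
Rearranging E = E° − (0.0592/n)·log Q gives log Q = 2(+0.41 − (+0.410))/0.0592 = 0.000.
For 2 Ce^4+(aq) + Pt(s) → 2 Ce^3+(aq) + Pt^2+(aq), the reaction quotient is Q = ([Ce^3+(aq)]^2·[Pt^2+(aq)]) / [Ce^4+(aq)]^2.
Solving for the unknown gives log [Ce^3+(aq)] = −0.300, so [Ce^3+(aq)] ≈ 0.50 M.

0.50 M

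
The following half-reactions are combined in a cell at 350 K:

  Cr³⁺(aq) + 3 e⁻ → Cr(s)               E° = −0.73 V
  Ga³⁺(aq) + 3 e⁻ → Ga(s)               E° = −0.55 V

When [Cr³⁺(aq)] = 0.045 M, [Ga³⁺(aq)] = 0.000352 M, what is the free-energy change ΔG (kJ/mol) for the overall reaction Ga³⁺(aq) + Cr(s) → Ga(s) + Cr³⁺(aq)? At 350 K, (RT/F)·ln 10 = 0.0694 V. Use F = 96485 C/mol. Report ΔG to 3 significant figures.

E°cell = −0.55 − (−0.73) = +0.18 V; the balanced reaction transfers n = 3 electrons.
Here Q = [Cr³⁺(aq)] / [Ga³⁺(aq)] = 128 (log Q = 2.107), giving E = +0.18 − (0.0694/3)·(2.107) = +0.1313 V.
Finally ΔG = −nFE = −(3)(96485 C/mol)(+0.1313 V) = −38.0 kJ/mol.

−38.0 kJ/mol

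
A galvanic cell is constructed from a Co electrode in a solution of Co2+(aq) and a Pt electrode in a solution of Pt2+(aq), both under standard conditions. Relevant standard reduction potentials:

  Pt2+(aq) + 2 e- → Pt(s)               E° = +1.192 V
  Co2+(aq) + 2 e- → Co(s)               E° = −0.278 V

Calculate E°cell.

Of the two couples in this cell, the one with the more positive reduction potential is reduced at the cathode: here that is Pt²⁺/Pt (+1.192 V); Co²⁺/Co (−0.278 V) is the anode.
E°cell = E°(cathode) − E°(anode) = +1.192 − (−0.278) = +1.470 V.

+1.470 V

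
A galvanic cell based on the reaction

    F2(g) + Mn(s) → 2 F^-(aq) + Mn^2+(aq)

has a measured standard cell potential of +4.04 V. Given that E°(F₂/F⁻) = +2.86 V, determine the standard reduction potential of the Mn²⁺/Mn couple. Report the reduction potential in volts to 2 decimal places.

−1.18 V

In the reaction as written the F₂/F⁻ couple is reduced (cathode) and Mn²⁺/Mn is oxidized (anode), so E°cell = E°(F₂/F⁻) − E°(Mn²⁺/Mn).
E°(Mn²⁺/Mn) = E°(cathode) − E°cell = +2.86 − (+4.04) = −1.18 V.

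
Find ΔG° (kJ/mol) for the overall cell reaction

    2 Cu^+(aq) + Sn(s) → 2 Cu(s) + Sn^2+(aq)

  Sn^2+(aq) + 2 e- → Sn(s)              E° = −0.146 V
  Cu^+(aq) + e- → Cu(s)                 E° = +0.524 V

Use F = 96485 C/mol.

−129 kJ/mol

In the reaction as written Cu^+(aq) is reduced, so the Cu⁺/Cu couple is the cathode and Sn²⁺/Sn is the anode.
E°cell = +0.524 − (−0.146) = +0.670 V; balancing electrons gives n = 2.
ΔG° = −nFE°cell = −(2)(96485)(+0.670) J/mol = −129 kJ/mol.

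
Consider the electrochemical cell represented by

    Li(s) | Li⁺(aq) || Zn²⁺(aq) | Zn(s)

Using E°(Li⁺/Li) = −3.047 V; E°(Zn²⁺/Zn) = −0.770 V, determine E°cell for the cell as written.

By convention the left-hand electrode in cell notation is the anode (oxidation) and the right-hand electrode is the cathode (reduction).
E°cell = E°(right) − E°(left) = −0.770 − (−3.047) = +2.277 V.

+2.277 V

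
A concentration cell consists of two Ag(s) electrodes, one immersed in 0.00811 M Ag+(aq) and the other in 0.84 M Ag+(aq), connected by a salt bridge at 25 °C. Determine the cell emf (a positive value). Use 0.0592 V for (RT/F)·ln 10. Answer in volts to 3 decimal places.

For a concentration cell E°cell = 0, since both electrodes use the same couple.
The compartment with the higher Ag+(aq) concentration (0.84 M) acts as the cathode; ions are reduced there and produced at the dilute (0.00811 M) anode.
With n = 1, Ecell = −(0.0592/1)·log([dilute]/[conc]) = −(0.0592/1)·log(0.00811/0.84) = +0.119 V.

0.119 V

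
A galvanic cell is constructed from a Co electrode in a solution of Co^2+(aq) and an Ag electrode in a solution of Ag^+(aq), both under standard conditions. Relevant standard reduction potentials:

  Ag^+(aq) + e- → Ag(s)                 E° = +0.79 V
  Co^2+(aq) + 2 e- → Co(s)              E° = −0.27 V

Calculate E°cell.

+1.06 V

The Ag⁺/Ag couple has the higher E°, so Ag ion is reduced (cathode) and Co is oxidized (anode).
E°cell = E°(cathode) − E°(anode) = +0.79 − (−0.27) = +1.06 V.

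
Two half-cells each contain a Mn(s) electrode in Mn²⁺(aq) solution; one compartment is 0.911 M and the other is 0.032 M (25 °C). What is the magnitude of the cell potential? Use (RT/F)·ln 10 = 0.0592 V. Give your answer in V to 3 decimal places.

For a concentration cell E°cell = 0, since both electrodes use the same couple.
The compartment with the higher Mn²⁺(aq) concentration (0.911 M) acts as the cathode; ions are reduced there and produced at the dilute (0.032 M) anode.
With n = 2, Ecell = −(0.0592/2)·log([dilute]/[conc]) = −(0.0592/2)·log(0.032/0.911) = +0.043 V.

0.043 V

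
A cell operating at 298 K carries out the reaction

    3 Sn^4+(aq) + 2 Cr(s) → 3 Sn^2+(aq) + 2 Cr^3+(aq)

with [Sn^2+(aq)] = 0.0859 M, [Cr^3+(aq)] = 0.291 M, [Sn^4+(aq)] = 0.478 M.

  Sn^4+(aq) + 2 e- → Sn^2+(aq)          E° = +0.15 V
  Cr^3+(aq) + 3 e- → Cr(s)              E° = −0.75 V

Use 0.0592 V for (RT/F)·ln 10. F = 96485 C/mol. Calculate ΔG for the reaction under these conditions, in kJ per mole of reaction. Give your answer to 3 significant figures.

With Sn⁴⁺/Sn²⁺ reduced at the cathode, E°cell = +0.15 − (−0.75) = +0.90 V and n = 6.
Here Q = ([Sn^2+(aq)]^3·[Cr^3+(aq)]^2) / [Sn^4+(aq)]^3 = 0.000491 (log Q = −3.309), giving E = +0.90 − (0.0592/6)·(−3.309) = +0.9326 V.
Then ΔG = −nFE = −6 × 96485 × +0.9326 J/mol = −540 kJ/mol.

−540 kJ/mol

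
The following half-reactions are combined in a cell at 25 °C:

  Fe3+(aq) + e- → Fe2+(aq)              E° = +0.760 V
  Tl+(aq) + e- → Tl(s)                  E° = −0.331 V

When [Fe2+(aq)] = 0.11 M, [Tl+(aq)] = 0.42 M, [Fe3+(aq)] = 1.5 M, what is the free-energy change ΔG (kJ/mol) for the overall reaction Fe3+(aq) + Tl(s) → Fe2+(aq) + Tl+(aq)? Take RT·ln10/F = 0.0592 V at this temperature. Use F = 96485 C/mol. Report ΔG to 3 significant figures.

E°cell = +0.760 − (−0.331) = +1.091 V; the balanced reaction transfers n = 1 electron.
Q = ([Fe2+(aq)]·[Tl+(aq)]) / [Fe3+(aq)] = 0.0308, so log Q = −1.511 and E = +1.091 − (0.0592/1)(−1.511) = +1.1805 V.
Finally ΔG = −nFE = −(1)(96485 C/mol)(+1.1805 V) = −114 kJ/mol.

−114 kJ/mol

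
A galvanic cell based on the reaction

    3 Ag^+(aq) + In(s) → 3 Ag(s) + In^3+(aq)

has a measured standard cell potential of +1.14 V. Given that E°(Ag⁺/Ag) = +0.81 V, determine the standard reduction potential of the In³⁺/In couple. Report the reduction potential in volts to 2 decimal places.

−0.33 V

In the reaction as written the Ag⁺/Ag couple is reduced (cathode) and In³⁺/In is oxidized (anode), so E°cell = E°(Ag⁺/Ag) − E°(In³⁺/In).
E°(In³⁺/In) = E°(cathode) − E°cell = +0.81 − (+1.14) = −0.33 V.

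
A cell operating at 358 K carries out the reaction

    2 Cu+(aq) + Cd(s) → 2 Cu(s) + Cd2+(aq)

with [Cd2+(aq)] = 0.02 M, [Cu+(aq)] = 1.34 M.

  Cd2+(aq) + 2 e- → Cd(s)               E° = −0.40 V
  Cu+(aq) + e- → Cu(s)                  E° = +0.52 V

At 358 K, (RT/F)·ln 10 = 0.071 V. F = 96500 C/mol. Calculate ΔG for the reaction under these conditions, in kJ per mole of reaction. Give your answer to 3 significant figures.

The standard cell potential is +0.52 − (−0.40) = +0.92 V, with n = 2 electrons in the balanced equation.
Here Q = [Cd2+(aq)] / [Cu+(aq)]^2 = 0.0111 (log Q = −1.953), giving E = +0.92 − (0.071/2)·(−1.953) = +0.9893 V.
Then ΔG = −nFE = −2 × 96500 × +0.9893 J/mol = −191 kJ/mol.

−191 kJ/mol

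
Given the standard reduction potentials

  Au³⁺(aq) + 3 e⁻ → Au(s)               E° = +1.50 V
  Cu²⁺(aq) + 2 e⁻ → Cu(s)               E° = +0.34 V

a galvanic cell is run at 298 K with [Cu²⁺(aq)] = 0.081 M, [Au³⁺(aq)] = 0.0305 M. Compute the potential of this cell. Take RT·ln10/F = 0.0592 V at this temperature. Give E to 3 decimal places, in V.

The Au³⁺/Au couple has the more positive E°, so it is the cathode; Cu²⁺/Cu is the anode.
The standard potential is +1.50 − (+0.34) = +1.16 V and the balanced reaction transfers n = 6 electrons.
The balanced reaction is 2 Au³⁺(aq) + 3 Cu(s) → 2 Au(s) + 3 Cu²⁺(aq), so Q = [Cu²⁺(aq)]^3 / [Au³⁺(aq)]^2 = 0.571 and log Q = −0.243.
By the Nernst equation, E = +1.16 − (0.0592/6)·(−0.243) = +1.162 V.

+1.162 V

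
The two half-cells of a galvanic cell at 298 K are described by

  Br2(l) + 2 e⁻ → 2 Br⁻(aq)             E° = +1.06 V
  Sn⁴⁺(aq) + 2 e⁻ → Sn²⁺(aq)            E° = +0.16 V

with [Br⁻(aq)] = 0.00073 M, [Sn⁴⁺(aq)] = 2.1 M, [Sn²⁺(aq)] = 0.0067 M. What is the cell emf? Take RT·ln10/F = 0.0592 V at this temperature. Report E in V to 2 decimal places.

Since E°(Br₂/Br⁻) > E°(Sn⁴⁺/Sn²⁺), Br₂/Br⁻ serves as the cathode.
E°cell = +1.06 − (+0.16) = +0.90 V, with n = 2 electrons transferred.
For the overall reaction Br2(l) + Sn²⁺(aq) → 2 Br⁻(aq) + Sn⁴⁺(aq), Q = ([Br⁻(aq)]^2·[Sn⁴⁺(aq)]) / [Sn²⁺(aq)] = 0.000167, giving log Q = −3.777.
By the Nernst equation, E = +0.90 − (0.0592/2)·(−3.777) = +1.01 V.

+1.01 V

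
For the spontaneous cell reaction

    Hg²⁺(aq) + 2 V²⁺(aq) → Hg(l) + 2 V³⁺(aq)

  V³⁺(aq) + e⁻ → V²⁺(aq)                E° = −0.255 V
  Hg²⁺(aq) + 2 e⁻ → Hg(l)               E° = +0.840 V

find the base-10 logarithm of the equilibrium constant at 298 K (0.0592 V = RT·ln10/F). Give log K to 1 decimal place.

The Hg²⁺/Hg couple is reduced (cathode); E°cell = +0.840 − (−0.255) = +1.095 V with n = 2.
At equilibrium E = 0, so log K = nE°cell / 0.0592 = (2)(+1.095) / 0.0592 = 37.0.

log K = 37.0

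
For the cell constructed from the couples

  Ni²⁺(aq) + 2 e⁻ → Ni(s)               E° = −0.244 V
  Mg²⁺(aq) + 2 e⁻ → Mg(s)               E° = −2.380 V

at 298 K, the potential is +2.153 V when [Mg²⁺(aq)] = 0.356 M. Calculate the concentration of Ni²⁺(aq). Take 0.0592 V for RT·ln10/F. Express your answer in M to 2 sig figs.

The Ni²⁺/Ni couple has the larger reduction potential, so it is the cathode: E°cell = −0.244 − (−2.380) = +2.136 V and n = 2.
From the Nernst equation, log Q = n(E° − E)/0.0592 = 2·(+2.136 − (+2.153))/0.0592 = −0.574.
The balanced reaction is Ni²⁺(aq) + Mg(s) → Ni(s) + Mg²⁺(aq), so Q = [Mg²⁺(aq)] / [Ni²⁺(aq)].
Solving for the unknown gives log [Ni²⁺(aq)] = 0.125, so [Ni²⁺(aq)] ≈ 1.3 M.

1.3 M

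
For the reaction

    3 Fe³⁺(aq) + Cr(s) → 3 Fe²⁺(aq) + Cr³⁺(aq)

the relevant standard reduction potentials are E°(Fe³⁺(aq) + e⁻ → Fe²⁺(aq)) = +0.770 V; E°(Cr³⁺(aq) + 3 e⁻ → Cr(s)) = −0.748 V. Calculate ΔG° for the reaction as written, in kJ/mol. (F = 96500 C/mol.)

In the reaction as written Fe³⁺(aq) is reduced, so the Fe³⁺/Fe²⁺ couple is the cathode and Cr³⁺/Cr is the anode.
E°cell = +0.770 − (−0.748) = +1.518 V; balancing electrons gives n = 3.
ΔG° = −nFE°cell = −(3)(96500)(+1.518) J/mol = −439 kJ/mol.

−439 kJ/mol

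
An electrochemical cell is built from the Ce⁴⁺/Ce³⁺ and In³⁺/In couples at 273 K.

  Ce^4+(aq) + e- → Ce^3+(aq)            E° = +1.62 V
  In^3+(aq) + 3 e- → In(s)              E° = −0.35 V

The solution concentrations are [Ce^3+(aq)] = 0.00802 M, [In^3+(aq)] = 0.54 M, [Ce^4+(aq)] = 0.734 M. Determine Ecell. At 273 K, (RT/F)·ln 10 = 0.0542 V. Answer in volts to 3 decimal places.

The Ce⁴⁺/Ce³⁺ couple has the more positive E°, so it is the cathode; In³⁺/In is the anode.
The standard potential is +1.62 − (−0.35) = +1.97 V and the balanced reaction transfers n = 3 electrons.
For the overall reaction 3 Ce^4+(aq) + In(s) → 3 Ce^3+(aq) + In^3+(aq), Q = ([Ce^3+(aq)]^3·[In^3+(aq)]) / [Ce^4+(aq)]^3 = 7.04×10^−7, giving log Q = −6.152.
Applying E = E° − (RT ln10/nF)·log Q gives +1.97 − (0.0542/3)(−6.152) = +2.081 V.

+2.081 V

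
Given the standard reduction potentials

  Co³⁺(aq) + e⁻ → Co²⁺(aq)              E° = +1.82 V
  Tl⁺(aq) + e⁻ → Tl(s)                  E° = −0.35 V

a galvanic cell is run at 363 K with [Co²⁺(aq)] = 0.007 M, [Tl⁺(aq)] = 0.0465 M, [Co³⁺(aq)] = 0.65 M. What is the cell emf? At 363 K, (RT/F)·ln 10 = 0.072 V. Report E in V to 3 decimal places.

+2.408 V

Co³⁺/Co²⁺ is reduced (cathode, E° = +1.82 V) and Tl⁺/Tl is oxidized (anode).
The standard potential is +1.82 − (−0.35) = +2.17 V and the balanced reaction transfers n = 1 electron.
The balanced reaction is Co³⁺(aq) + Tl(s) → Co²⁺(aq) + Tl⁺(aq), so Q = ([Co²⁺(aq)]·[Tl⁺(aq)]) / [Co³⁺(aq)] = 0.000501 and log Q = −3.300.
E = E° − (0.072/n)·log Q = +2.17 − (0.072/1)(−3.300) = +2.408 V.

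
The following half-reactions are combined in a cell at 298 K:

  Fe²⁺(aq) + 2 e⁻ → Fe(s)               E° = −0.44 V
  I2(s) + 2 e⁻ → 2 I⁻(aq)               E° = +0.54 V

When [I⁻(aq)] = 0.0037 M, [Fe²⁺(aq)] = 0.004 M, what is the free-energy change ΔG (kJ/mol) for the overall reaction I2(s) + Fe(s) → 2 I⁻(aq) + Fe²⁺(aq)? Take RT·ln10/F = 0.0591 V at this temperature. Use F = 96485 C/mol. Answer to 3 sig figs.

The standard cell potential is +0.54 − (−0.44) = +0.98 V, with n = 2 electrons in the balanced equation.
The reaction quotient is [I⁻(aq)]^2·[Fe²⁺(aq)] = 5.48×10^−8; by Nernst, E = +0.98 − (0.0591/2)(−7.262) = +1.1946 V.
Finally ΔG = −nFE = −(2)(96485 C/mol)(+1.1946 V) = −231 kJ/mol.

−231 kJ/mol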